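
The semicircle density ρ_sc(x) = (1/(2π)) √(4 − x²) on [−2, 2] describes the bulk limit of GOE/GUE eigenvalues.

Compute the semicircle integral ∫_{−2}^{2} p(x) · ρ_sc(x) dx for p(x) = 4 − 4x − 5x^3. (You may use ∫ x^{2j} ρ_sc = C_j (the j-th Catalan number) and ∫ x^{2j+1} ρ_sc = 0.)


Write p(x) = Σ a_i x^i, split into monomials and integrate each against ρ_sc separately.
Using ∫ x^{2j} ρ_sc = C_j = (1/(j+1)) C(2j, j) (Catalan numbers) and ∫ x^{2j+1} ρ_sc = 0 (odd monomials vanish by symmetry):
  i = 0 (even): a_0 · C_{0} = 4 · 1 = 4
  i = 1 (odd): ∫ x^1 ρ_sc = 0 (vanishes)
  i = 3 (odd): ∫ x^3 ρ_sc = 0 (vanishes)

Summing the contributions: ∫_{−2}^{2} p(x) ρ_sc(x) dx = 4.


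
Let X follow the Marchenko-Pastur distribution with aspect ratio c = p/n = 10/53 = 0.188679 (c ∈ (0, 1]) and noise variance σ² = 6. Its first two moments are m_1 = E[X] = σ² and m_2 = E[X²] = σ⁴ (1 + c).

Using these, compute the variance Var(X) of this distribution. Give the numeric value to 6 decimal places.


m_1 = E[X] = σ² = 6, so m_1² = 36.
m_2 = E[X²] = σ⁴ (1 + c) = 36 · (1 + 0.188679) = 36 · 1.188679 = 42.792453.
(Note m_2 − m_1² simplifies to c · σ⁴ = 0.188679 · 36.)

Var(X) = m_2 − m_1² = 42.792453 − 36 = 6.792453.


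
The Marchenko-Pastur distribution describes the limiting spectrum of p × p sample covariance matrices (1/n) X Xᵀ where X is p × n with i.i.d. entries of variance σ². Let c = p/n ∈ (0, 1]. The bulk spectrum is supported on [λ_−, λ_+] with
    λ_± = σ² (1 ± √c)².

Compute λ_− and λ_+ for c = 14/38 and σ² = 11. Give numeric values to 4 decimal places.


c = 14/38 = 0.368421; √c = 0.606977.
λ_− = σ² (1 − √c)² = 11 · (1 − 0.606977)² = 11 · (0.393023)² = 1.699138.
λ_+ = σ² (1 + √c)² = 11 · (1 + 0.606977)² = 11 · (1.606977)² = 28.406125.

Rounded to 4 decimal places: λ_− ≈ 1.6991, λ_+ ≈ 28.4061.


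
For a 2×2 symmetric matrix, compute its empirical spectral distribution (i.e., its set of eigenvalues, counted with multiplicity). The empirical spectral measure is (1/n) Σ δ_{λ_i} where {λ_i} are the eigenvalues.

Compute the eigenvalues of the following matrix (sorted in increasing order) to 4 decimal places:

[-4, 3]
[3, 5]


Since M is real symmetric, both eigenvalues are real; they are the roots of det(λI − M) = λ² − (tr M) λ + det M.
tr M = -4 + 5 = 1.
det M = (-4)·5 − 3² = -20 − 9 = -29.
Characteristic polynomial: λ² − λ − 29 = 0.
Discriminant Δ = (tr M)² − 4·det M = 1 − (-116) = 117; √Δ = 10.816654.
λ = (tr M ± √Δ)/2 = (1 ± 10.816654)/2, giving (tr M − √Δ)/2 = -4.9083 and (tr M + √Δ)/2 = 5.9083.

Eigenvalues sorted in increasing order: [-4.9083, 5.9083].


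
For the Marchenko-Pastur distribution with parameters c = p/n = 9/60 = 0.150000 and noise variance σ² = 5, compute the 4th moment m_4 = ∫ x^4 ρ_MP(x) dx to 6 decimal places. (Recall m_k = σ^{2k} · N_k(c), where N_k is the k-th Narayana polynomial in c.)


E[X⁴] = σ⁸ (1 + 6c + 6c² + c³) (fourth MP moment). With σ² = 5 (so σ⁸ = 625) and c = 9/60 = 0.150000: E[X⁴] = 625 · (1 + 6·0.150000 + 6·(0.150000)² + (0.150000)³) = 625 · 2.038375.

So E[X^4] = 1273.984375.


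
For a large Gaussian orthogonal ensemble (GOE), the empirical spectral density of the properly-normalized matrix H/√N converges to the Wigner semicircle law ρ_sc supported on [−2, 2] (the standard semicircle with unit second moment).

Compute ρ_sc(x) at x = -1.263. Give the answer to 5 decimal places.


ρ_sc(x) = (1/(2π)) √(4 − x²). With x = -1.263:
  4 − x² = 4 − (-1.263)² = 4 − 1.595169 = 2.404831.
  √(4 − x²) = 1.550752.
  1/(2π) = 0.159155.
  ρ_sc(-1.263) = 0.159155 · 1.550752 = 0.246810.

Rounded to 5 decimal places: ρ_sc(-1.263) ≈ 0.24681.


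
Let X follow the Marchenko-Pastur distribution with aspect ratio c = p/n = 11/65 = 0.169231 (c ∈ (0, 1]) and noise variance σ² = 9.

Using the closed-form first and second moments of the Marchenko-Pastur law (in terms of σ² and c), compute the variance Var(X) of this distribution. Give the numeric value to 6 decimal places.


Recall the MP moments m_1 = E[X] = σ² and m_2 = E[X²] = σ⁴ (1 + c).
m_1 = E[X] = σ² = 9, so m_1² = 81.
m_2 = E[X²] = σ⁴ (1 + c) = 81 · (1 + 0.169231) = 81 · 1.169231 = 94.707692.
(Note m_2 − m_1² simplifies to c · σ⁴ = 0.169231 · 81.)

Var(X) = m_2 − m_1² = 94.707692 − 81 = 13.707692.


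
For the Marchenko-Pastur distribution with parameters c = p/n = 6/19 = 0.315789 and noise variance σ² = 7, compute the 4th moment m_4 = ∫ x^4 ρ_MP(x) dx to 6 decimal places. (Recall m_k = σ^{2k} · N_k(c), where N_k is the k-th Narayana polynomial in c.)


E[X⁴] = σ⁸ (1 + 6c + 6c² + c³) (fourth MP moment). With σ² = 7 (so σ⁸ = 2401) and c = 6/19 = 0.315789: E[X⁴] = 2401 · (1 + 6·0.315789 + 6·(0.315789)² + (0.315789)³) = 2401 · 3.524566.

So E[X^4] = 8462.483598.


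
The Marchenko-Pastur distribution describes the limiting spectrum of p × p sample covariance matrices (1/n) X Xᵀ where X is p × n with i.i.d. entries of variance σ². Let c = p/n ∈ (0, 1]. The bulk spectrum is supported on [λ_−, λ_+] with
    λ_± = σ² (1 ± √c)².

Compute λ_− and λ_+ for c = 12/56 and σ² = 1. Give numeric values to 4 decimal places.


c = 12/56 = 0.214286; √c = 0.462910.
λ_− = σ² (1 − √c)² = 1 · (1 − 0.462910)² = 1 · (0.537090)² = 0.288466.
λ_+ = σ² (1 + √c)² = 1 · (1 + 0.462910)² = 1 · (1.462910)² = 2.140106.

Rounded to 4 decimal places: λ_− ≈ 0.2885, λ_+ ≈ 2.1401.


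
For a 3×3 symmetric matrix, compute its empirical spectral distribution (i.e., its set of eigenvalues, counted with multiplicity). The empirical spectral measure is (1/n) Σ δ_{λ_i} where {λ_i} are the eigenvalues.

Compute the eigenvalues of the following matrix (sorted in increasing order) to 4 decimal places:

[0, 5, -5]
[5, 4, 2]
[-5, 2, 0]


Since M is real symmetric, all three eigenvalues are real; they are the roots of det(λI − M) = λ³ − (tr M) λ² + s λ − det M, where s is the sum of the principal 2×2 minors.
tr M = 0 + 4 + 0 = 4.
s = (0·4 − 5²) + (0·0 − (-5)²) + (4·0 − 2²) = -25 + (-25) + (-4) = -54.
det M (expand along row 1) = 0·(-4) − 5·10 + (-5)·30 = -200.
Characteristic polynomial: λ³ − 4λ² − 54λ + 200 = 0.
Substitute λ = y + (tr M)/3 = y + 1.333333 to remove the quadratic term: y³ + p·y + q = 0 with p = s − (tr M)²/3 = -59.333333 and q = −2(tr M)³/27 + (tr M)·s/3 − det M = 123.259259.
Three real roots ⇒ use the trigonometric (Viète) form: r = 2√(−p/3) = 8.894443, φ = arccos(3q/(p·r)) = arccos(-0.700686) = 2.347155 rad.
y_k = r·cos(φ/3 − 2πk/3) for k = 0, 1, 2 gives y = 6.308244, 2.276152, -8.584396.
λ_k = y_k + 1.333333 gives λ = 7.6416, 3.6095, -7.2511 (check: the sum is 4.0000 = tr M).

Eigenvalues sorted in increasing order: [-7.2511, 3.6095, 7.6416].


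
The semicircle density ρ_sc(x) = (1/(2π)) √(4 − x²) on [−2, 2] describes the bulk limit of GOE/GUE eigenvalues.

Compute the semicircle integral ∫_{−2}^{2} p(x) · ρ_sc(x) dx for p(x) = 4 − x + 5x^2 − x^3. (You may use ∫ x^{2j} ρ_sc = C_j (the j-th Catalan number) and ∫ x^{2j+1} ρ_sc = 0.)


Write p(x) = Σ a_i x^i, split into monomials and integrate each against ρ_sc separately.
Using ∫ x^{2j} ρ_sc = C_j = (1/(j+1)) C(2j, j) (Catalan numbers) and ∫ x^{2j+1} ρ_sc = 0 (odd monomials vanish by symmetry):
  i = 0 (even): a_0 · C_{0} = 4 · 1 = 4
  i = 1 (odd): ∫ x^1 ρ_sc = 0 (vanishes)
  i = 2 (even): a_2 · C_{1} = 5 · 1 = 5
  i = 3 (odd): ∫ x^3 ρ_sc = 0 (vanishes)

Summing the contributions: ∫_{−2}^{2} p(x) ρ_sc(x) dx = 4 + 5 = 9.


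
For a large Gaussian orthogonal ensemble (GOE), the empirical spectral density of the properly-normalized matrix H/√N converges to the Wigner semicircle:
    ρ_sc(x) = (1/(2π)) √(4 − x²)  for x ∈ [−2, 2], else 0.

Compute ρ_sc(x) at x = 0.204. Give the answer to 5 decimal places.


ρ_sc(x) = (1/(2π)) √(4 − x²). With x = 0.204:
  4 − x² = 4 − (0.204)² = 4 − 0.041616 = 3.958384.
  √(4 − x²) = 1.989569.
  1/(2π) = 0.159155.
  ρ_sc(0.204) = 0.159155 · 1.989569 = 0.316650.

Rounded to 5 decimal places: ρ_sc(0.204) ≈ 0.31665.


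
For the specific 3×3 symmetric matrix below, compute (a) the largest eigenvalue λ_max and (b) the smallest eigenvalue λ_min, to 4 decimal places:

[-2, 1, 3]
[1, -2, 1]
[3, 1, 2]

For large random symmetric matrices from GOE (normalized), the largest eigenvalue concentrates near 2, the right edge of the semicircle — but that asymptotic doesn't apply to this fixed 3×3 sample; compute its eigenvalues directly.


Since M is real symmetric, all three eigenvalues are real; they are the roots of det(λI − M) = λ³ − (tr M) λ² + s λ − det M, where s is the sum of the principal 2×2 minors.
tr M = -2 + (-2) + 2 = -2.
s = ((-2)·(-2) − 1²) + ((-2)·2 − 3²) + ((-2)·2 − 1²) = 3 + (-13) + (-5) = -15.
det M (expand along row 1) = (-2)·(-5) − 1·(-1) + 3·7 = 32.
Characteristic polynomial: λ³ + 2λ² − 15λ − 32 = 0.
Substitute λ = y + (tr M)/3 = y − 0.666667 to remove the quadratic term: y³ + p·y + q = 0 with p = s − (tr M)²/3 = -16.333333 and q = −2(tr M)³/27 + (tr M)·s/3 − det M = -21.407407.
Three real roots ⇒ use the trigonometric (Viète) form: r = 2√(−p/3) = 4.666667, φ = arccos(3q/(p·r)) = arccos(0.842566) = 0.568767 rad.
y_k = r·cos(φ/3 − 2πk/3) for k = 0, 1, 2 gives y = 4.583048, -1.529891, -3.053157.
λ_k = y_k − 0.666667 gives λ = 3.9164, -2.1966, -3.7198 (check: the sum is -2.0000 = tr M).

Hence λ_max = 3.9164 and λ_min = -3.7198.


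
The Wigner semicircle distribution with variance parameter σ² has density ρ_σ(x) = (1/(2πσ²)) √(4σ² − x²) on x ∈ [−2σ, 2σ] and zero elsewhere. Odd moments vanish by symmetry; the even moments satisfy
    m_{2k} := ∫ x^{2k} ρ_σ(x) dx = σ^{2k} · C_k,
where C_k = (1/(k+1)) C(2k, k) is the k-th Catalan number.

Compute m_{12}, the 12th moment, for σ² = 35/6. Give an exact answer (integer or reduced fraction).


By the scaled semicircle moment identity, m_{2k} = σ^{2k} · C_k with k = 6.
C_6 = (1/(k+1)) · C(2k, k) = (1/7) · C(12, 6) = (1/7) · 924 = 132.
σ^{2k} = (σ²)^k = (35/6)^6 = 1838265625/46656.

Therefore m_{12} = σ^{12} · C_6 = (1838265625/46656) · 132 = 20220921875/3888.


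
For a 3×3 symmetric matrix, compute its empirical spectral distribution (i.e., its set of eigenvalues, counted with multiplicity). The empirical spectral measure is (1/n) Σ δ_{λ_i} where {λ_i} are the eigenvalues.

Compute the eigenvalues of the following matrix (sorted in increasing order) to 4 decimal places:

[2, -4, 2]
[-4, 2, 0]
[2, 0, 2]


Since M is real symmetric, all three eigenvalues are real; they are the roots of det(λI − M) = λ³ − (tr M) λ² + s λ − det M, where s is the sum of the principal 2×2 minors.
tr M = 2 + 2 + 2 = 6.
s = (2·2 − (-4)²) + (2·2 − 2²) + (2·2 − 0²) = -12 + 0 + 4 = -8.
det M (expand along row 1) = 2·4 − (-4)·(-8) + 2·(-4) = -32.
Characteristic polynomial: λ³ − 6λ² − 8λ + 32 = 0.
Substitute λ = y + (tr M)/3 = y + 2.000000 to remove the quadratic term: y³ + p·y + q = 0 with p = s − (tr M)²/3 = -20.000000 and q = −2(tr M)³/27 + (tr M)·s/3 − det M = 0.000000.
Three real roots ⇒ use the trigonometric (Viète) form: r = 2√(−p/3) = 5.163978, φ = arccos(3q/(p·r)) = arccos(0.000000) = 1.570796 rad.
y_k = r·cos(φ/3 − 2πk/3) for k = 0, 1, 2 gives y = 4.472136, 0.000000, -4.472136.
λ_k = y_k + 2.000000 gives λ = 6.4721, 2.0000, -2.4721 (check: the sum is 6.0000 = tr M).

Eigenvalues sorted in increasing order: [-2.4721, 2.0000, 6.4721].


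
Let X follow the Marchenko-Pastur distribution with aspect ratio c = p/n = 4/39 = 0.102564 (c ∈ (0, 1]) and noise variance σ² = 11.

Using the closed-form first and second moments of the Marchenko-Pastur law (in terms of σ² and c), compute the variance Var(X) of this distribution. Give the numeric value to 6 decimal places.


Recall the MP moments m_1 = E[X] = σ² and m_2 = E[X²] = σ⁴ (1 + c).
m_1 = E[X] = σ² = 11, so m_1² = 121.
m_2 = E[X²] = σ⁴ (1 + c) = 121 · (1 + 0.102564) = 121 · 1.102564 = 133.410256.
(Note m_2 − m_1² simplifies to c · σ⁴ = 0.102564 · 121.)

Var(X) = m_2 − m_1² = 133.410256 − 121 = 12.410256.


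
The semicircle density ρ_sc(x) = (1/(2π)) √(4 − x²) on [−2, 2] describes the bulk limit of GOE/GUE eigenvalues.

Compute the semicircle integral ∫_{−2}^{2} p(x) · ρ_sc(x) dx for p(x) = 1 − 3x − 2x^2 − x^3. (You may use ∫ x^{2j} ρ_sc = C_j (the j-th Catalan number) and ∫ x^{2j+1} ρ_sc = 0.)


Write p(x) = Σ a_i x^i, split into monomials and integrate each against ρ_sc separately.
Using ∫ x^{2j} ρ_sc = C_j = (1/(j+1)) C(2j, j) (Catalan numbers) and ∫ x^{2j+1} ρ_sc = 0 (odd monomials vanish by symmetry):
  i = 0 (even): a_0 · C_{0} = 1 · 1 = 1
  i = 1 (odd): ∫ x^1 ρ_sc = 0 (vanishes)
  i = 2 (even): a_2 · C_{1} = -2 · 1 = -2
  i = 3 (odd): ∫ x^3 ρ_sc = 0 (vanishes)

Summing the contributions: ∫_{−2}^{2} p(x) ρ_sc(x) dx = 1 + (-2) = -1.


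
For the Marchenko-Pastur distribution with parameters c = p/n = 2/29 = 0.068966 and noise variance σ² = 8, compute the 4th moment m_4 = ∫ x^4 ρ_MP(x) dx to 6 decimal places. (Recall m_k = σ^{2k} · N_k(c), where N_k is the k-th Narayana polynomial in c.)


E[X⁴] = σ⁸ (1 + 6c + 6c² + c³) (fourth MP moment). With σ² = 8 (so σ⁸ = 4096) and c = 2/29 = 0.068966: E[X⁴] = 4096 · (1 + 6·0.068966 + 6·(0.068966)² + (0.068966)³) = 4096 · 1.442659.

So E[X^4] = 5909.129526.


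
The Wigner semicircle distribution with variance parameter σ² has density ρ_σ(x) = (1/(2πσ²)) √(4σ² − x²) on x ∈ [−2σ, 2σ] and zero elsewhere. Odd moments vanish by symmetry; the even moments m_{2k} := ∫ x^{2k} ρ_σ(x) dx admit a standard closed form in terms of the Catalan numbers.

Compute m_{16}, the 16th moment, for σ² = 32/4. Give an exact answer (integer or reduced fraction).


By the scaled semicircle moment identity, m_{2k} = σ^{2k} · C_k with k = 8.
C_8 = (1/(k+1)) · C(2k, k) = (1/9) · C(16, 8) = (1/9) · 12870 = 1430.
σ^{2k} = (σ²)^k = (32/4)^8 = 16777216.

Therefore m_{16} = σ^{16} · C_8 = 16777216 · 1430 = 23991418880.


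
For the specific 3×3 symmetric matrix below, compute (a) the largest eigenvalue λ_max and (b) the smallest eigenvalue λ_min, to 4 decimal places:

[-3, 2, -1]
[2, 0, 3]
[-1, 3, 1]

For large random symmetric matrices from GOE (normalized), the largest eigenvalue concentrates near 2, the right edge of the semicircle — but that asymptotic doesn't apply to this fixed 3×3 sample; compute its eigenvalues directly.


Since M is real symmetric, all three eigenvalues are real; they are the roots of det(λI − M) = λ³ − (tr M) λ² + s λ − det M, where s is the sum of the principal 2×2 minors.
tr M = -3 + 0 + 1 = -2.
s = ((-3)·0 − 2²) + ((-3)·1 − (-1)²) + (0·1 − 3²) = -4 + (-4) + (-9) = -17.
det M (expand along row 1) = (-3)·(-9) − 2·5 + (-1)·6 = 11.
Characteristic polynomial: λ³ + 2λ² − 17λ − 11 = 0.
Substitute λ = y + (tr M)/3 = y − 0.666667 to remove the quadratic term: y³ + p·y + q = 0 with p = s − (tr M)²/3 = -18.333333 and q = −2(tr M)³/27 + (tr M)·s/3 − det M = 0.925926.
Three real roots ⇒ use the trigonometric (Viète) form: r = 2√(−p/3) = 4.944132, φ = arccos(3q/(p·r)) = arccos(-0.030645) = 1.601447 rad.
y_k = r·cos(φ/3 − 2πk/3) for k = 0, 1, 2 gives y = 4.256265, 0.050512, -4.306777.
λ_k = y_k − 0.666667 gives λ = 3.5896, -0.6162, -4.9734 (check: the sum is -2.0000 = tr M).

Hence λ_max = 3.5896 and λ_min = -4.9734.


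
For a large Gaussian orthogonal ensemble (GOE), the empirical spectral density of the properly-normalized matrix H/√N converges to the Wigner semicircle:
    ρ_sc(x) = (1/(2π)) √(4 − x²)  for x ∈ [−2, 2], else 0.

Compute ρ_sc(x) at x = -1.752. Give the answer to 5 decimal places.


ρ_sc(x) = (1/(2π)) √(4 − x²). With x = -1.752:
  4 − x² = 4 − (-1.752)² = 4 − 3.069504 = 0.930496.
  √(4 − x²) = 0.964622.
  1/(2π) = 0.159155.
  ρ_sc(-1.752) = 0.159155 · 0.964622 = 0.153524.

Rounded to 5 decimal places: ρ_sc(-1.752) ≈ 0.15352.


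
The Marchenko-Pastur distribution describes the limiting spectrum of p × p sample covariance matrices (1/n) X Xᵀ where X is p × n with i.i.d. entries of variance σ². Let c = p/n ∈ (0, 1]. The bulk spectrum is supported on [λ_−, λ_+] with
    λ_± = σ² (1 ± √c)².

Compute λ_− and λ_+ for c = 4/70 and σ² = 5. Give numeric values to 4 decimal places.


c = 4/70 = 0.057143; √c = 0.239046.
λ_− = σ² (1 − √c)² = 5 · (1 − 0.239046)² = 5 · (0.760954)² = 2.895257.
λ_+ = σ² (1 + √c)² = 5 · (1 + 0.239046)² = 5 · (1.239046)² = 7.676172.

Rounded to 4 decimal places: λ_− ≈ 2.8953, λ_+ ≈ 7.6762.


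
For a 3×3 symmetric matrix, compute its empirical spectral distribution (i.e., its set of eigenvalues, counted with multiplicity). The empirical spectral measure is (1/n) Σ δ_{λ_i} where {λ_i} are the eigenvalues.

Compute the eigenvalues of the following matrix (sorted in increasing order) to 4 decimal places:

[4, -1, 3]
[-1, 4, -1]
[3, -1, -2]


Since M is real symmetric, all three eigenvalues are real; they are the roots of det(λI − M) = λ³ − (tr M) λ² + s λ − det M, where s is the sum of the principal 2×2 minors.
tr M = 4 + 4 + (-2) = 6.
s = (4·4 − (-1)²) + (4·(-2) − 3²) + (4·(-2) − (-1)²) = 15 + (-17) + (-9) = -11.
det M (expand along row 1) = 4·(-9) − (-1)·5 + 3·(-11) = -64.
Characteristic polynomial: λ³ − 6λ² − 11λ + 64 = 0.
Substitute λ = y + (tr M)/3 = y + 2.000000 to remove the quadratic term: y³ + p·y + q = 0 with p = s − (tr M)²/3 = -23.000000 and q = −2(tr M)³/27 + (tr M)·s/3 − det M = 26.000000.
Three real roots ⇒ use the trigonometric (Viète) form: r = 2√(−p/3) = 5.537749, φ = arccos(3q/(p·r)) = arccos(-0.612398) = 2.229886 rad.
y_k = r·cos(φ/3 − 2πk/3) for k = 0, 1, 2 gives y = 4.077126, 1.206861, -5.283988.
λ_k = y_k + 2.000000 gives λ = 6.0771, 3.2069, -3.2840 (check: the sum is 6.0000 = tr M).

Eigenvalues sorted in increasing order: [-3.2840, 3.2069, 6.0771].


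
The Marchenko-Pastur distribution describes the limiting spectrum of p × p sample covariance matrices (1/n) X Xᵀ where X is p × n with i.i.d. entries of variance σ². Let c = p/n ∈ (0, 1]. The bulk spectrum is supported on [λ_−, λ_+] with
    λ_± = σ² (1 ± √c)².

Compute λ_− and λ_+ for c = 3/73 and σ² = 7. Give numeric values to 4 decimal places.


c = 3/73 = 0.041096; √c = 0.202721.
λ_− = σ² (1 − √c)² = 7 · (1 − 0.202721)² = 7 · (0.797279)² = 4.449574.
λ_+ = σ² (1 + √c)² = 7 · (1 + 0.202721)² = 7 · (1.202721)² = 10.125768.

Rounded to 4 decimal places: λ_− ≈ 4.4496, λ_+ ≈ 10.1258.


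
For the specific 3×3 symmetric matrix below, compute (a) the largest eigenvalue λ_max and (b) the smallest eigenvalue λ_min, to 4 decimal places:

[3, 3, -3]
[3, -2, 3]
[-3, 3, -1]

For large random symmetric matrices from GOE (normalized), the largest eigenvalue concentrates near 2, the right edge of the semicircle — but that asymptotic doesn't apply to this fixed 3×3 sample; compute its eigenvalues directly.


Since M is real symmetric, all three eigenvalues are real; they are the roots of det(λI − M) = λ³ − (tr M) λ² + s λ − det M, where s is the sum of the principal 2×2 minors.
tr M = 3 + (-2) + (-1) = 0.
s = (3·(-2) − 3²) + (3·(-1) − (-3)²) + ((-2)·(-1) − 3²) = -15 + (-12) + (-7) = -34.
det M (expand along row 1) = 3·(-7) − 3·6 + (-3)·3 = -48.
Characteristic polynomial: λ³ − 34λ + 48 = 0.
Substitute λ = y + (tr M)/3 = y + 0.000000 to remove the quadratic term: y³ + p·y + q = 0 with p = s − (tr M)²/3 = -34.000000 and q = −2(tr M)³/27 + (tr M)·s/3 − det M = 48.000000.
Three real roots ⇒ use the trigonometric (Viète) form: r = 2√(−p/3) = 6.733003, φ = arccos(3q/(p·r)) = arccos(-0.629035) = 2.251107 rad.
y_k = r·cos(φ/3 − 2πk/3) for k = 0, 1, 2 gives y = 4.924769, 1.513793, -6.438562.
λ_k = y_k + 0.000000 gives λ = 4.9248, 1.5138, -6.4386 (check: the sum is 0.0000 = tr M).

Hence λ_max = 4.9248 and λ_min = -6.4386.


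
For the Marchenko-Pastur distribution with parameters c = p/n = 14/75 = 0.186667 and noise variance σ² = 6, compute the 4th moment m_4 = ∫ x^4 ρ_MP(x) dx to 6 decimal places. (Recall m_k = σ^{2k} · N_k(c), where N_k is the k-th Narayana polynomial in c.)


E[X⁴] = σ⁸ (1 + 6c + 6c² + c³) (fourth MP moment). With σ² = 6 (so σ⁸ = 1296) and c = 14/75 = 0.186667: E[X⁴] = 1296 · (1 + 6·0.186667 + 6·(0.186667)² + (0.186667)³) = 1296 · 2.335571.

So E[X^4] = 3026.899968.


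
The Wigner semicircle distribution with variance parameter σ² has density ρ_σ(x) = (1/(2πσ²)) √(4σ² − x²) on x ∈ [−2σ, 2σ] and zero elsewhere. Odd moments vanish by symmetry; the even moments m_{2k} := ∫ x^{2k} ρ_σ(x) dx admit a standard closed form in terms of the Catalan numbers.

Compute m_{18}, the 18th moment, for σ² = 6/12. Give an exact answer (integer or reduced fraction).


By the scaled semicircle moment identity, m_{2k} = σ^{2k} · C_k with k = 9.
C_9 = (1/(k+1)) · C(2k, k) = (1/10) · C(18, 9) = (1/10) · 48620 = 4862.
σ^{2k} = (σ²)^k = (6/12)^9 = 1/512.

Therefore m_{18} = σ^{18} · C_9 = (1/512) · 4862 = 2431/256.


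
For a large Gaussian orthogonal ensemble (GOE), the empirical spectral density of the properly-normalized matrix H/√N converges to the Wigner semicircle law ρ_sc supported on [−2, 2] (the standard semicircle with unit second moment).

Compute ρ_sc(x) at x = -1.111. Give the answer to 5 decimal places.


ρ_sc(x) = (1/(2π)) √(4 − x²). With x = -1.111:
  4 − x² = 4 − (-1.111)² = 4 − 1.234321 = 2.765679.
  √(4 − x²) = 1.663033.
  1/(2π) = 0.159155.
  ρ_sc(-1.111) = 0.159155 · 1.663033 = 0.264680.

Rounded to 5 decimal places: ρ_sc(-1.111) ≈ 0.26468.


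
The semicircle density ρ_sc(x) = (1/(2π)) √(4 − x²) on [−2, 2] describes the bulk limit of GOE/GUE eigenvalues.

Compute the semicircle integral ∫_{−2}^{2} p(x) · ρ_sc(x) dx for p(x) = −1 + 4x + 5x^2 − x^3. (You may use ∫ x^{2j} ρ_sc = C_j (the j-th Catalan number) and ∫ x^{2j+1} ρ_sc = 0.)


Write p(x) = Σ a_i x^i, split into monomials and integrate each against ρ_sc separately.
Using ∫ x^{2j} ρ_sc = C_j = (1/(j+1)) C(2j, j) (Catalan numbers) and ∫ x^{2j+1} ρ_sc = 0 (odd monomials vanish by symmetry):
  i = 0 (even): a_0 · C_{0} = -1 · 1 = -1
  i = 1 (odd): ∫ x^1 ρ_sc = 0 (vanishes)
  i = 2 (even): a_2 · C_{1} = 5 · 1 = 5
  i = 3 (odd): ∫ x^3 ρ_sc = 0 (vanishes)

Summing the contributions: ∫_{−2}^{2} p(x) ρ_sc(x) dx = (-1) + 5 = 4.


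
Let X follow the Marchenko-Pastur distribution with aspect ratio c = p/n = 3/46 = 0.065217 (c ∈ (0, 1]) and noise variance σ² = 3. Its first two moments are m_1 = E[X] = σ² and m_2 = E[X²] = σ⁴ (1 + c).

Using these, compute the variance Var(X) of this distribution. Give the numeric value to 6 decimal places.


m_1 = E[X] = σ² = 3, so m_1² = 9.
m_2 = E[X²] = σ⁴ (1 + c) = 9 · (1 + 0.065217) = 9 · 1.065217 = 9.586957.
(Note m_2 − m_1² simplifies to c · σ⁴ = 0.065217 · 9.)

Var(X) = m_2 − m_1² = 9.586957 − 9 = 0.586957.


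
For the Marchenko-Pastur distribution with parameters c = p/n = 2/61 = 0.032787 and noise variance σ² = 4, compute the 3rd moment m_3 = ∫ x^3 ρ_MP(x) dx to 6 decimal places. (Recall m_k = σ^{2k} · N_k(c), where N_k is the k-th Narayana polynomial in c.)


E[X³] = σ⁶ (1 + 3c + c²) (third MP moment). With σ² = 4 (so σ⁶ = 64) and c = 2/61 = 0.032787: E[X³] = 64 · (1 + 3·0.032787 + (0.032787)²) = 64 · 1.099436.

So E[X^3] = 70.363881.


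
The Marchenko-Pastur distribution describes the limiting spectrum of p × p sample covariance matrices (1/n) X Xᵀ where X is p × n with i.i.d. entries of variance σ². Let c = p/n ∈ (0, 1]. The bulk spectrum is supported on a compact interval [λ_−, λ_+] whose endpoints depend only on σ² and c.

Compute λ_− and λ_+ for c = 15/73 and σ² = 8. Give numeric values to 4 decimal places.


c = 15/73 = 0.205479; √c = 0.453298.
λ_− = σ² (1 − √c)² = 8 · (1 − 0.453298)² = 8 · (0.546702)² = 2.391061.
λ_+ = σ² (1 + √c)² = 8 · (1 + 0.453298)² = 8 · (1.453298)² = 16.896610.

Rounded to 4 decimal places: λ_− ≈ 2.3911, λ_+ ≈ 16.8966.


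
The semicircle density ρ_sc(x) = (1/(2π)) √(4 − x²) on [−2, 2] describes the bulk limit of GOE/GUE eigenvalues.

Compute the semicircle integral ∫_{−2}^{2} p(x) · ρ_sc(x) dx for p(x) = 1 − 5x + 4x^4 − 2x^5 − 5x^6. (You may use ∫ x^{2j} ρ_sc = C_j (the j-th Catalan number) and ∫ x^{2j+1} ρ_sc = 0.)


Write p(x) = Σ a_i x^i, split into monomials and integrate each against ρ_sc separately.
Using ∫ x^{2j} ρ_sc = C_j = (1/(j+1)) C(2j, j) (Catalan numbers) and ∫ x^{2j+1} ρ_sc = 0 (odd monomials vanish by symmetry):
  i = 0 (even): a_0 · C_{0} = 1 · 1 = 1
  i = 1 (odd): ∫ x^1 ρ_sc = 0 (vanishes)
  i = 4 (even): a_4 · C_{2} = 4 · 2 = 8
  i = 5 (odd): ∫ x^5 ρ_sc = 0 (vanishes)
  i = 6 (even): a_6 · C_{3} = -5 · 5 = -25

Summing the contributions: ∫_{−2}^{2} p(x) ρ_sc(x) dx = 1 + 8 + (-25) = -16.


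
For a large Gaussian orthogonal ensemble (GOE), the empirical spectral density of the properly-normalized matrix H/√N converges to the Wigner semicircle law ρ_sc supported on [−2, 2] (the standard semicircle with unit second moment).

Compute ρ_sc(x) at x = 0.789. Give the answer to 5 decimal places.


ρ_sc(x) = (1/(2π)) √(4 − x²). With x = 0.789:
  4 − x² = 4 − (0.789)² = 4 − 0.622521 = 3.377479.
  √(4 − x²) = 1.837792.
  1/(2π) = 0.159155.
  ρ_sc(0.789) = 0.159155 · 1.837792 = 0.292494.

Rounded to 5 decimal places: ρ_sc(0.789) ≈ 0.29249.


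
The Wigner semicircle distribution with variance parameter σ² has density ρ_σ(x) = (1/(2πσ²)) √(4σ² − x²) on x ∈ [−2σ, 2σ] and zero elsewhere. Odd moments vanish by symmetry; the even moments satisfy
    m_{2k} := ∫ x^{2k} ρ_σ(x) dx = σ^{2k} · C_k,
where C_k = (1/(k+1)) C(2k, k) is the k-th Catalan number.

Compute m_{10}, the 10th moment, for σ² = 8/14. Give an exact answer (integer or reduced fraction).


By the scaled semicircle moment identity, m_{2k} = σ^{2k} · C_k with k = 5.
C_5 = (1/(k+1)) · C(2k, k) = (1/6) · C(10, 5) = (1/6) · 252 = 42.
σ^{2k} = (σ²)^k = (8/14)^5 = 1024/16807.

Therefore m_{10} = σ^{10} · C_5 = (1024/16807) · 42 = 6144/2401.


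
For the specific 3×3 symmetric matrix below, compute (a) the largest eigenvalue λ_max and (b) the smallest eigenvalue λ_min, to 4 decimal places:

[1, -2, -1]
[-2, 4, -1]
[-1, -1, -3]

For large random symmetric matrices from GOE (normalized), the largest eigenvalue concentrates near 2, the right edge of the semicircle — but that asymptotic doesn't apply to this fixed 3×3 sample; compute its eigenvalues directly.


Since M is real symmetric, all three eigenvalues are real; they are the roots of det(λI − M) = λ³ − (tr M) λ² + s λ − det M, where s is the sum of the principal 2×2 minors.
tr M = 1 + 4 + (-3) = 2.
s = (1·4 − (-2)²) + (1·(-3) − (-1)²) + (4·(-3) − (-1)²) = 0 + (-4) + (-13) = -17.
det M (expand along row 1) = 1·(-13) − (-2)·5 + (-1)·6 = -9.
Characteristic polynomial: λ³ − 2λ² − 17λ + 9 = 0.
Substitute λ = y + (tr M)/3 = y + 0.666667 to remove the quadratic term: y³ + p·y + q = 0 with p = s − (tr M)²/3 = -18.333333 and q = −2(tr M)³/27 + (tr M)·s/3 − det M = -2.925926.
Three real roots ⇒ use the trigonometric (Viète) form: r = 2√(−p/3) = 4.944132, φ = arccos(3q/(p·r)) = arccos(0.096840) = 1.473805 rad.
y_k = r·cos(φ/3 − 2πk/3) for k = 0, 1, 2 gives y = 4.359416, -0.159819, -4.199597.
λ_k = y_k + 0.666667 gives λ = 5.0261, 0.5068, -3.5329 (check: the sum is 2.0000 = tr M).

Hence λ_max = 5.0261 and λ_min = -3.5329.


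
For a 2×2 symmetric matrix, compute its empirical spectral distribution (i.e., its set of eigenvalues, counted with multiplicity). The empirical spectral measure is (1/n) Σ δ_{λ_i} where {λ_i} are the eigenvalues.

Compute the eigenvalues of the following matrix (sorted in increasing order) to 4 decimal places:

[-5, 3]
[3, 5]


Since M is real symmetric, both eigenvalues are real; they are the roots of det(λI − M) = λ² − (tr M) λ + det M.
tr M = -5 + 5 = 0.
det M = (-5)·5 − 3² = -25 − 9 = -34.
Characteristic polynomial: λ² − 34 = 0.
Discriminant Δ = (tr M)² − 4·det M = 0 − (-136) = 136; √Δ = 11.661904.
λ = (tr M ± √Δ)/2 = (0 ± 11.661904)/2, giving (tr M − √Δ)/2 = -5.8310 and (tr M + √Δ)/2 = 5.8310.

Eigenvalues sorted in increasing order: [-5.8310, 5.8310].


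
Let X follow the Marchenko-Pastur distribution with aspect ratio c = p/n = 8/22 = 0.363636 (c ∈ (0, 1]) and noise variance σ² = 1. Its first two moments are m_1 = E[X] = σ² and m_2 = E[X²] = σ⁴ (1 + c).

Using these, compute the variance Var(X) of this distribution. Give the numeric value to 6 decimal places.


m_1 = E[X] = σ² = 1, so m_1² = 1.
m_2 = E[X²] = σ⁴ (1 + c) = 1 · (1 + 0.363636) = 1 · 1.363636 = 1.363636.
(Note m_2 − m_1² simplifies to c · σ⁴ = 0.363636 · 1.)

Var(X) = m_2 − m_1² = 1.363636 − 1 = 0.363636.


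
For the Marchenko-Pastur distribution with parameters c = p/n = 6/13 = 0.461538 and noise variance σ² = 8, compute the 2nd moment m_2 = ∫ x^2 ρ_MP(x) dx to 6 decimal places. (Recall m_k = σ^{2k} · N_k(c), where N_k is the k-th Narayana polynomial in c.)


E[X²] = σ⁴ (1 + c) (second MP moment). With σ² = 8 (so σ⁴ = 64) and c = 6/13 = 0.461538: E[X²] = 64 · (1 + 0.461538) = 64 · 1.461538.

So E[X^2] = 93.538462.


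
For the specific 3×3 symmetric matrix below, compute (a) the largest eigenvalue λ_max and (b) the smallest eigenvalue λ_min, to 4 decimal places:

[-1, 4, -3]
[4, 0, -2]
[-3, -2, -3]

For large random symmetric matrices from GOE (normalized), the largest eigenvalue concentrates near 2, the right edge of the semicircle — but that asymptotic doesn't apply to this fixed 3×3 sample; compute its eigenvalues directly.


Since M is real symmetric, all three eigenvalues are real; they are the roots of det(λI − M) = λ³ − (tr M) λ² + s λ − det M, where s is the sum of the principal 2×2 minors.
tr M = -1 + 0 + (-3) = -4.
s = ((-1)·0 − 4²) + ((-1)·(-3) − (-3)²) + (0·(-3) − (-2)²) = -16 + (-6) + (-4) = -26.
det M (expand along row 1) = (-1)·(-4) − 4·(-18) + (-3)·(-8) = 100.
Characteristic polynomial: λ³ + 4λ² − 26λ − 100 = 0.
Substitute λ = y + (tr M)/3 = y − 1.333333 to remove the quadratic term: y³ + p·y + q = 0 with p = s − (tr M)²/3 = -31.333333 and q = −2(tr M)³/27 + (tr M)·s/3 − det M = -60.592593.
Three real roots ⇒ use the trigonometric (Viète) form: r = 2√(−p/3) = 6.463573, φ = arccos(3q/(p·r)) = arccos(0.897556) = 0.456602 rad.
y_k = r·cos(φ/3 − 2πk/3) for k = 0, 1, 2 gives y = 6.388853, -2.345751, -4.043102.
λ_k = y_k − 1.333333 gives λ = 5.0555, -3.6791, -5.3764 (check: the sum is -4.0000 = tr M).

Hence λ_max = 5.0555 and λ_min = -5.3764.


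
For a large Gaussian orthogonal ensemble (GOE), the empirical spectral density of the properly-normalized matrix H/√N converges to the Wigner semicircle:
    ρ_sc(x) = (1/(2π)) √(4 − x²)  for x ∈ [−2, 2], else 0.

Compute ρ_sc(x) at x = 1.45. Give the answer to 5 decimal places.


ρ_sc(x) = (1/(2π)) √(4 − x²). With x = 1.45:
  4 − x² = 4 − (1.45)² = 4 − 2.102500 = 1.897500.
  √(4 − x²) = 1.377498.
  1/(2π) = 0.159155.
  ρ_sc(1.45) = 0.159155 · 1.377498 = 0.219236.

Rounded to 5 decimal places: ρ_sc(1.45) ≈ 0.21924.


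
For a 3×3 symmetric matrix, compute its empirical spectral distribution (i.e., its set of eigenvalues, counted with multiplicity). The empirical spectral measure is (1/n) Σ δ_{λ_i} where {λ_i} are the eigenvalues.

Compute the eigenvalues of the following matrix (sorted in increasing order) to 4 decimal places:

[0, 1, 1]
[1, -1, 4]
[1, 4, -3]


Since M is real symmetric, all three eigenvalues are real; they are the roots of det(λI − M) = λ³ − (tr M) λ² + s λ − det M, where s is the sum of the principal 2×2 minors.
tr M = 0 + (-1) + (-3) = -4.
s = (0·(-1) − 1²) + (0·(-3) − 1²) + ((-1)·(-3) − 4²) = -1 + (-1) + (-13) = -15.
det M (expand along row 1) = 0·(-13) − 1·(-7) + 1·5 = 12.
Characteristic polynomial: λ³ + 4λ² − 15λ − 12 = 0.
Substitute λ = y + (tr M)/3 = y − 1.333333 to remove the quadratic term: y³ + p·y + q = 0 with p = s − (tr M)²/3 = -20.333333 and q = −2(tr M)³/27 + (tr M)·s/3 − det M = 12.740741.
Three real roots ⇒ use the trigonometric (Viète) form: r = 2√(−p/3) = 5.206833, φ = arccos(3q/(p·r)) = arccos(-0.361022) = 1.940160 rad.
y_k = r·cos(φ/3 − 2πk/3) for k = 0, 1, 2 gives y = 4.155389, 0.639453, -4.794842.
λ_k = y_k − 1.333333 gives λ = 2.8221, -0.6939, -6.1282 (check: the sum is -4.0000 = tr M).

Eigenvalues sorted in increasing order: [-6.1282, -0.6939, 2.8221].


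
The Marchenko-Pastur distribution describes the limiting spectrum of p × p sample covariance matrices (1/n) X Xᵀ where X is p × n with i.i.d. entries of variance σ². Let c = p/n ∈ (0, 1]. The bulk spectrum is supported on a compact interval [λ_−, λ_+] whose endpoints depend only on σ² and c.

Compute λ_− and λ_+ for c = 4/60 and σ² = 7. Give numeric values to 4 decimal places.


c = 4/60 = 0.066667; √c = 0.258199.
λ_− = σ² (1 − √c)² = 7 · (1 − 0.258199)² = 7 · (0.741801)² = 3.851882.
λ_+ = σ² (1 + √c)² = 7 · (1 + 0.258199)² = 7 · (1.258199)² = 11.081451.

Rounded to 4 decimal places: λ_− ≈ 3.8519, λ_+ ≈ 11.0815.


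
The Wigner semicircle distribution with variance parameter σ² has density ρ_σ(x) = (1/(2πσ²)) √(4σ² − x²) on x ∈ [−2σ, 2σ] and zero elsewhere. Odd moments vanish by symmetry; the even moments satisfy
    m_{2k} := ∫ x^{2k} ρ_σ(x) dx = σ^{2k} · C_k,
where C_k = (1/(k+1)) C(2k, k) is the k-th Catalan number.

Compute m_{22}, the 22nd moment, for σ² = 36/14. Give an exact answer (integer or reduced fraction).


By the scaled semicircle moment identity, m_{2k} = σ^{2k} · C_k with k = 11.
C_11 = (1/(k+1)) · C(2k, k) = (1/12) · C(22, 11) = (1/12) · 705432 = 58786.
σ^{2k} = (σ²)^k = (36/14)^11 = 64268410079232/1977326743.

Therefore m_{22} = σ^{22} · C_11 = (64268410079232/1977326743) · 58786 = 539726107845390336/282475249.


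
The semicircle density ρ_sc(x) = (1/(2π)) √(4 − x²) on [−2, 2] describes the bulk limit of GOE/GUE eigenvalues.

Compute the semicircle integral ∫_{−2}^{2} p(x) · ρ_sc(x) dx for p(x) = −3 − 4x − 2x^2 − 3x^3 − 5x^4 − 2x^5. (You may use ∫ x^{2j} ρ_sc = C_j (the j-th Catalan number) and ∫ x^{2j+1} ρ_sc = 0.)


Write p(x) = Σ a_i x^i, split into monomials and integrate each against ρ_sc separately.
Using ∫ x^{2j} ρ_sc = C_j = (1/(j+1)) C(2j, j) (Catalan numbers) and ∫ x^{2j+1} ρ_sc = 0 (odd monomials vanish by symmetry):
  i = 0 (even): a_0 · C_{0} = -3 · 1 = -3
  i = 1 (odd): ∫ x^1 ρ_sc = 0 (vanishes)
  i = 2 (even): a_2 · C_{1} = -2 · 1 = -2
  i = 3 (odd): ∫ x^3 ρ_sc = 0 (vanishes)
  i = 4 (even): a_4 · C_{2} = -5 · 2 = -10
  i = 5 (odd): ∫ x^5 ρ_sc = 0 (vanishes)

Summing the contributions: ∫_{−2}^{2} p(x) ρ_sc(x) dx = (-3) + (-2) + (-10) = -15.


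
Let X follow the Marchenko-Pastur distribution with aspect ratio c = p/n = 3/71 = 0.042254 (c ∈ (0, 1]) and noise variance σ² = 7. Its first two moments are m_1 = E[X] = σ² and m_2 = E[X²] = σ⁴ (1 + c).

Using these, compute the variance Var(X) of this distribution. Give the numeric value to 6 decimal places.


m_1 = E[X] = σ² = 7, so m_1² = 49.
m_2 = E[X²] = σ⁴ (1 + c) = 49 · (1 + 0.042254) = 49 · 1.042254 = 51.070423.
(Note m_2 − m_1² simplifies to c · σ⁴ = 0.042254 · 49.)

Var(X) = m_2 − m_1² = 51.070423 − 49 = 2.070423.


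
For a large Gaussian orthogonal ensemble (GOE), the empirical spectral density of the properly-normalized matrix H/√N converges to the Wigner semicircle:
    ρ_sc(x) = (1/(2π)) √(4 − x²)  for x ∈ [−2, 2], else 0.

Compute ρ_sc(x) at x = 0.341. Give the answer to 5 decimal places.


ρ_sc(x) = (1/(2π)) √(4 − x²). With x = 0.341:
  4 − x² = 4 − (0.341)² = 4 − 0.116281 = 3.883719.
  √(4 − x²) = 1.970715.
  1/(2π) = 0.159155.
  ρ_sc(0.341) = 0.159155 · 1.970715 = 0.313649.

Rounded to 5 decimal places: ρ_sc(0.341) ≈ 0.31365.


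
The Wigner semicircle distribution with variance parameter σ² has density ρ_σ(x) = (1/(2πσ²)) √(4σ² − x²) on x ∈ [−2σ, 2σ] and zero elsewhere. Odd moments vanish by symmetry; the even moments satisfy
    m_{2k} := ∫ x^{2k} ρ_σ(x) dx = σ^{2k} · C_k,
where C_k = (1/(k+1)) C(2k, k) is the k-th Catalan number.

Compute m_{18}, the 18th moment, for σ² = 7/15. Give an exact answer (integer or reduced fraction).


By the scaled semicircle moment identity, m_{2k} = σ^{2k} · C_k with k = 9.
C_9 = (1/(k+1)) · C(2k, k) = (1/10) · C(18, 9) = (1/10) · 48620 = 4862.
σ^{2k} = (σ²)^k = (7/15)^9 = 40353607/38443359375.

Therefore m_{18} = σ^{18} · C_9 = (40353607/38443359375) · 4862 = 196199237234/38443359375.


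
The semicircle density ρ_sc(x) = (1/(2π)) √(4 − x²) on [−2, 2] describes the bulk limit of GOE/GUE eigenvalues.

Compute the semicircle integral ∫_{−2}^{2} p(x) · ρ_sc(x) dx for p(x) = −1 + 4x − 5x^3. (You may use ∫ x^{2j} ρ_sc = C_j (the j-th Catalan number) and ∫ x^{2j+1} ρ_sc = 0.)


Write p(x) = Σ a_i x^i, split into monomials and integrate each against ρ_sc separately.
Using ∫ x^{2j} ρ_sc = C_j = (1/(j+1)) C(2j, j) (Catalan numbers) and ∫ x^{2j+1} ρ_sc = 0 (odd monomials vanish by symmetry):
  i = 0 (even): a_0 · C_{0} = -1 · 1 = -1
  i = 1 (odd): ∫ x^1 ρ_sc = 0 (vanishes)
  i = 3 (odd): ∫ x^3 ρ_sc = 0 (vanishes)

Summing the contributions: ∫_{−2}^{2} p(x) ρ_sc(x) dx = -1.


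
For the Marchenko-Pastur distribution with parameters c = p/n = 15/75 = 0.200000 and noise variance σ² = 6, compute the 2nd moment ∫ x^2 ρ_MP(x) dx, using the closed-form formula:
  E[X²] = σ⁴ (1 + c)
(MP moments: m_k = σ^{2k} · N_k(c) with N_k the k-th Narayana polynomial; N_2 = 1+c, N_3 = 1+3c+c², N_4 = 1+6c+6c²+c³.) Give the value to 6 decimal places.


E[X²] = σ⁴ (1 + c) (second MP moment). With σ² = 6 (so σ⁴ = 36) and c = 15/75 = 0.200000: E[X²] = 36 · (1 + 0.200000) = 36 · 1.200000.

So E[X^2] = 43.200000.


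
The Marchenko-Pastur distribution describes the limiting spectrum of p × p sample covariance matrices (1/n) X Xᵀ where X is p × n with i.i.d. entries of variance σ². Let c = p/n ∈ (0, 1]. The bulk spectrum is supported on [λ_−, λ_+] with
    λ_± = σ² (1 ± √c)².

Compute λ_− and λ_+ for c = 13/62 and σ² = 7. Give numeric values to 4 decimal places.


c = 13/62 = 0.209677; √c = 0.457905.
λ_− = σ² (1 − √c)² = 7 · (1 − 0.457905)² = 7 · (0.542095)² = 2.057065.
λ_+ = σ² (1 + √c)² = 7 · (1 + 0.457905)² = 7 · (1.457905)² = 14.878419.

Rounded to 4 decimal places: λ_− ≈ 2.0571, λ_+ ≈ 14.8784.


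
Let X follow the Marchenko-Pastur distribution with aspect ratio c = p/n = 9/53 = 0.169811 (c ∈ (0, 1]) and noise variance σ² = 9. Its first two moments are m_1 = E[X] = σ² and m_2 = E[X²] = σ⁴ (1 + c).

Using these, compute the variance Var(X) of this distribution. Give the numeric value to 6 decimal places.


m_1 = E[X] = σ² = 9, so m_1² = 81.
m_2 = E[X²] = σ⁴ (1 + c) = 81 · (1 + 0.169811) = 81 · 1.169811 = 94.754717.
(Note m_2 − m_1² simplifies to c · σ⁴ = 0.169811 · 81.)

Var(X) = m_2 − m_1² = 94.754717 − 81 = 13.754717.
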